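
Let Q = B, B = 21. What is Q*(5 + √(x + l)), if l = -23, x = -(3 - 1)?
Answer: 105 + 105*I ≈ 105.0 + 105.0*I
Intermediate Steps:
Q = 21
x = -2 (x = -1*2 = -2)
Q*(5 + √(x + l)) = 21*(5 + √(-2 - 23)) = 21*(5 + √(-25)) = 21*(5 + 5*I) = 105 + 105*I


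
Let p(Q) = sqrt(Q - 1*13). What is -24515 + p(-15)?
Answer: -24515 + 2*I*sqrt(7) ≈ -24515.0 + 5.2915*I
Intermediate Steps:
p(Q) = sqrt(-13 + Q) (p(Q) = sqrt(Q - 13) = sqrt(-13 + Q))
-24515 + p(-15) = -24515 + sqrt(-13 - 15) = -24515 + sqrt(-28) = -24515 + 2*I*sqrt(7)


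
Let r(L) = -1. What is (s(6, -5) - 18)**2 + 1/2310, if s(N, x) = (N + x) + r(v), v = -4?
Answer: 748441/2310 ≈ 324.00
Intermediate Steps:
s(N, x) = -1 + N + x (s(N, x) = (N + x) - 1 = -1 + N + x)
(s(6, -5) - 18)**2 + 1/2310 = ((-1 + 6 - 5) - 18)**2 + 1/2310 = (0 - 18)**2 + 1/2310 = (-18)**2 + 1/2310 = 324 + 1/2310 = 748441/2310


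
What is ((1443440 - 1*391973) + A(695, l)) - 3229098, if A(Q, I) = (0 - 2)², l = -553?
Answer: -2177627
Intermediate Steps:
A(Q, I) = 4 (A(Q, I) = (-2)² = 4)
((1443440 - 1*391973) + A(695, l)) - 3229098 = ((1443440 - 1*391973) + 4) - 3229098 = ((1443440 - 391973) + 4) - 3229098 = (1051467 + 4) - 3229098 = 1051471 - 3229098 = -2177627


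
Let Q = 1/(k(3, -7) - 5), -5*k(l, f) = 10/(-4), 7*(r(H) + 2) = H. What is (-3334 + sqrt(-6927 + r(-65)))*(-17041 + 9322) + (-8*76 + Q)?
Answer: 231610840/9 - 15438*I*sqrt(84994)/7 ≈ 2.5735e+7 - 6.4297e+5*I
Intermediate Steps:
r(H) = -2 + H/7
k(l, f) = 1/2 (k(l, f) = -2/(-4) = -2*(-1)/4 = -1/5*(-5/2) = 1/2)
Q = -2/9 (Q = 1/(1/2 - 5) = 1/(-9/2) = -2/9 ≈ -0.22222)
(-3334 + sqrt(-6927 + r(-65)))*(-17041 + 9322) + (-8*76 + Q) = (-3334 + sqrt(-6927 + (-2 + (1/7)*(-65))))*(-17041 + 9322) + (-8*76 - 2/9) = (-3334 + sqrt(-6927 + (-2 - 65/7)))*(-7719) + (-608 - 2/9) = (-3334 + sqrt(-6927 - 79/7))*(-7719) - 5474/9 = (-3334 + sqrt(-48568/7))*(-7719) - 5474/9 = (-3334 + 2*I*sqrt(84994)/7)*(-7719) - 5474/9 = (25735146 - 15438*I*sqrt(84994)/7) - 5474/9 = 231610840/9 - 15438*I*sqrt(84994)/7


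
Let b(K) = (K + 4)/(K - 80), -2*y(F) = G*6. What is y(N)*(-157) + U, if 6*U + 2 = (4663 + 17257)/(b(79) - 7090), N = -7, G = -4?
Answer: -40559929/21519 ≈ -1884.8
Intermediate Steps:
y(F) = 12 (y(F) = -(-2)*6 = -1/2*(-24) = 12)
b(K) = (4 + K)/(-80 + K)
U = -18133/21519 (U = -1/3 + ((4663 + 17257)/((4 + 79)/(-80 + 79) - 7090))/6 = -1/3 + (21920/(83/(-1) - 7090))/6 = -1/3 + (21920/(-1*83 - 7090))/6 = -1/3 + (21920/(-83 - 7090))/6 = -1/3 + (21920/(-7173))/6 = -1/3 + (21920*(-1/7173))/6 = -1/3 + (1/6)*(-21920/7173) = -1/3 - 10960/21519 = -18133/21519 ≈ -0.84265)
y(N)*(-157) + U = 12*(-157) - 18133/21519 = -1884 - 18133/21519 = -40559929/21519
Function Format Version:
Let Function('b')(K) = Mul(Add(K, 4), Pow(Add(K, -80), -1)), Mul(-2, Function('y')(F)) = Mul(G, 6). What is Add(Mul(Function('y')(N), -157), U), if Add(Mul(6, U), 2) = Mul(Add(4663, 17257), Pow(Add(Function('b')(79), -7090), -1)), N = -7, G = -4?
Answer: Rational(-40559929, 21519) ≈ -1884.8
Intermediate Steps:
Function('y')(F) = 12 (Function('y')(F) = Mul(Rational(-1, 2), Mul(-4, 6)) = Mul(Rational(-1, 2), -24) = 12)
Function('b')(K) = Mul(Pow(Add(-80, K), -1), Add(4, K)) (Function('b')(K) = Mul(Add(4, K), Pow(Add(-80, K), -1)) = Mul(Pow(Add(-80, K), -1), Add(4, K)))
U = Rational(-18133, 21519) (U = Add(Rational(-1, 3), Mul(Rational(1, 6), Mul(Add(4663, 17257), Pow(Add(Mul(Pow(Add(-80, 79), -1), Add(4, 79)), -7090), -1)))) = Add(Rational(-1, 3), Mul(Rational(1, 6), Mul(21920, Pow(Add(Mul(Pow(-1, -1), 83), -7090), -1)))) = Add(Rational(-1, 3), Mul(Rational(1, 6), Mul(21920, Pow(Add(Mul(-1, 83), -7090), -1)))) = Add(Rational(-1, 3), Mul(Rational(1, 6), Mul(21920, Pow(Add(-83, -7090), -1)))) = Add(Rational(-1, 3), Mul(Rational(1, 6), Mul(21920, Pow(-7173, -1)))) = Add(Rational(-1, 3), Mul(Rational(1, 6), Mul(21920, Rational(-1, 7173)))) = Add(Rational(-1, 3), Mul(Rational(1, 6), Rational(-21920, 7173))) = Add(Rational(-1, 3), Rational(-10960, 21519)) = Rational(-18133, 21519) ≈ -0.84265)
Add(Mul(Function('y')(N), -157), U) = Add(Mul(12, -157), Rational(-18133, 21519)) = Add(-1884, Rational(-18133, 21519)) = Rational(-40559929, 21519)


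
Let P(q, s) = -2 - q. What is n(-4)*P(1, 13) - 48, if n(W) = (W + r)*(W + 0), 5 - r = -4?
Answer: 12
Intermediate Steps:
r = 9 (r = 5 - 1*(-4) = 5 + 4 = 9)
n(W) = W*(9 + W) (n(W) = (W + 9)*(W + 0) = (9 + W)*W = W*(9 + W))
n(-4)*P(1, 13) - 48 = (-4*(9 - 4))*(-2 - 1*1) - 48 = (-4*5)*(-2 - 1) - 48 = -20*(-3) - 48 = 60 - 48 = 12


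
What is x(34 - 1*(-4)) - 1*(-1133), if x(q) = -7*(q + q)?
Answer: 601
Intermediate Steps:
x(q) = -14*q
x(34 - 1*(-4)) - 1*(-1133) = -14*(34 - 1*(-4)) - 1*(-1133) = -14*(34 + 4) + 1133 = -14*38 + 1133 = -532 + 1133 = 601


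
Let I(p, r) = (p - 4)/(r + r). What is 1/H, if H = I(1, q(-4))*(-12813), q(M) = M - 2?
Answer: -4/12813 ≈ -0.00031218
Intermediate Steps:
q(M) = -2 + M
I(p, r) = (-4 + p)/(2*r) (I(p, r) = (-4 + p)/((2*r)) = (-4 + p)*(1/(2*r)) = (-4 + p)/(2*r))
H = -12813/4 (H = ((-4 + 1)/(2*(-2 - 4)))*(-12813) = ((½)*(-3)/(-6))*(-12813) = ((½)*(-⅙)*(-3))*(-12813) = (¼)*(-12813) = -12813/4 ≈ -3203.3)
1/H = 1/(-12813/4) = -4/12813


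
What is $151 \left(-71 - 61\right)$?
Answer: $-19932$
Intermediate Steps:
$151 \left(-71 - 61\right) = 151 \left(-132\right) = -19932$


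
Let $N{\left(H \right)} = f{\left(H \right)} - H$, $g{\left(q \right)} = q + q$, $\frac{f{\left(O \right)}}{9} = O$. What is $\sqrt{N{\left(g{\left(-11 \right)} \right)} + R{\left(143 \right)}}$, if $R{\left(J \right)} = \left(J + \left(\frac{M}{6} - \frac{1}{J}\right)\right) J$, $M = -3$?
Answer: $\frac{201 \sqrt{2}}{2} \approx 142.13$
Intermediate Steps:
$f{\left(O \right)} = 9 O$
$g{\left(q \right)} = 2 q$
$R{\left(J \right)} = J \left(- \frac{1}{2} + J - \frac{1}{J}\right)$ ($R{\left(J \right)} = \left(J - \left(\frac{1}{2} + \frac{1}{J}\right)\right) J = \left(- \frac{1}{2} + J - \frac{1}{J}\right) J = J \left(- \frac{1}{2} + J - \frac{1}{J}\right)$)
$N{\left(H \right)} = 8 H$ ($N{\left(H \right)} = 9 H - H = 8 H$)
$\sqrt{N{\left(g{\left(-11 \right)} \right)} + R{\left(143 \right)}} = \sqrt{8 \cdot 2 \left(-11\right) - \left(\frac{145}{2} - 20449\right)} = \sqrt{8 \left(-22\right) - - \frac{40753}{2}} = \sqrt{-176 + \frac{40753}{2}} = \sqrt{\frac{40401}{2}} = \frac{201 \sqrt{2}}{2}$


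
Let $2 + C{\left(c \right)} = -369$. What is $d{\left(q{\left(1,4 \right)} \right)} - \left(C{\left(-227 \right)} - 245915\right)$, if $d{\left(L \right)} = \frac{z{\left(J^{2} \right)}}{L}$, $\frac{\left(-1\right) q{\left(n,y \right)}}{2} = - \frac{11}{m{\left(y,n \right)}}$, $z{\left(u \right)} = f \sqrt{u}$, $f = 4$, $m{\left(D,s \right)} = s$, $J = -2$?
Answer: $\frac{2709150}{11} \approx 2.4629 \cdot 10^{5}$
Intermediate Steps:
$C{\left(c \right)} = -371$ ($C{\left(c \right)} = -2 - 369 = -371$)
$z{\left(u \right)} = 4 \sqrt{u}$
$q{\left(n,y \right)} = \frac{22}{n}$ ($q{\left(n,y \right)} = - 2 \left(- \frac{11}{n}\right) = \frac{22}{n}$)
$d{\left(L \right)} = \frac{8}{L}$ ($d{\left(L \right)} = \frac{4 \sqrt{\left(-2\right)^{2}}}{L} = \frac{4 \sqrt{4}}{L} = \frac{4 \cdot 2}{L} = \frac{8}{L}$)
$d{\left(q{\left(1,4 \right)} \right)} - \left(C{\left(-227 \right)} - 245915\right) = \frac{8}{22 \cdot 1^{-1}} - \left(-371 - 245915\right) = \frac{8}{22 \cdot 1} - \left(-371 - 245915\right) = \frac{8}{22} - -246286 = 8 \cdot \frac{1}{22} + 246286 = \frac{4}{11} + 246286 = \frac{2709150}{11}$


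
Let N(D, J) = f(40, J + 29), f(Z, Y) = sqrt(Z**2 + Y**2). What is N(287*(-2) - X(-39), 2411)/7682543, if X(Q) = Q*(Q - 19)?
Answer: 40*sqrt(3722)/7682543 ≈ 0.00031765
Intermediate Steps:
X(Q) = Q*(-19 + Q)
f(Z, Y) = sqrt(Y**2 + Z**2)
N(D, J) = sqrt(1600 + (29 + J)**2) (N(D, J) = sqrt((J + 29)**2 + 40**2) = sqrt((29 + J)**2 + 1600) = sqrt(1600 + (29 + J)**2))
N(287*(-2) - X(-39), 2411)/7682543 = sqrt(1600 + (29 + 2411)**2)/7682543 = sqrt(1600 + 2440**2)*(1/7682543) = sqrt(1600 + 5953600)*(1/7682543) = sqrt(5955200)*(1/7682543) = (40*sqrt(3722))*(1/7682543) = 40*sqrt(3722)/7682543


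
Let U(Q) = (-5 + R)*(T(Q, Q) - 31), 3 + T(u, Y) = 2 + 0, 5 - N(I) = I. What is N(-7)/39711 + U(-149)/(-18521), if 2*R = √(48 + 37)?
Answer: -2043836/245162477 + 16*√85/18521 ≈ -0.00037204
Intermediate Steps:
R = √85/2 (R = √(48 + 37)/2 = √85/2 ≈ 4.6098)
N(I) = 5 - I
T(u, Y) = -1 (T(u, Y) = -3 + (2 + 0) = -3 + 2 = -1)
U(Q) = 160 - 16*√85 (U(Q) = (-5 + √85/2)*(-1 - 31) = (-5 + √85/2)*(-32) = 160 - 16*√85)
N(-7)/39711 + U(-149)/(-18521) = (5 - 1*(-7))/39711 + (160 - 16*√85)/(-18521) = (5 + 7)*(1/39711) + (160 - 16*√85)*(-1/18521) = 12*(1/39711) + (-160/18521 + 16*√85/18521) = 4/13237 + (-160/18521 + 16*√85/18521) = -2043836/245162477 + 16*√85/18521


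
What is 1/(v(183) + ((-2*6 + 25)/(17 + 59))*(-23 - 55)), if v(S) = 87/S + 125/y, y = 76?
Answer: -4636/52025 ≈ -0.089111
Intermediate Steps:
v(S) = 125/76 + 87/S (v(S) = 87/S + 125/76 = 125/76 + 87/S)
1/(v(183) + ((-2*6 + 25)/(17 + 59))*(-23 - 55)) = 1/((125/76 + 87/183) + ((-2*6 + 25)/(17 + 59))*(-23 - 55)) = 1/((125/76 + 87*(1/183)) + ((-12 + 25)/76)*(-78)) = 1/((125/76 + 29/61) + (13*(1/76))*(-78)) = 1/(9829/4636 + (13/76)*(-78)) = 1/(9829/4636 - 507/38) = 1/(-52025/4636) = -4636/52025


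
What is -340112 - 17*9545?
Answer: -502377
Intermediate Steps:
-340112 - 17*9545 = -340112 - 162265 = -502377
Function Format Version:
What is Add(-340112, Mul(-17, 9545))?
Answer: -502377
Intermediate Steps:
Add(-340112, Mul(-17, 9545)) = Add(-340112, -162265) = -502377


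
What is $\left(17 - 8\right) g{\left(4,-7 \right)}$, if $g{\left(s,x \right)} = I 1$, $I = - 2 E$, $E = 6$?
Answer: $-108$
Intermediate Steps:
$I = -12$ ($I = \left(-2\right) 6 = -12$)
$g{\left(s,x \right)} = -12$ ($g{\left(s,x \right)} = \left(-12\right) 1 = -12$)
$\left(17 - 8\right) g{\left(4,-7 \right)} = \left(17 - 8\right) \left(-12\right) = 9 \left(-12\right) = -108$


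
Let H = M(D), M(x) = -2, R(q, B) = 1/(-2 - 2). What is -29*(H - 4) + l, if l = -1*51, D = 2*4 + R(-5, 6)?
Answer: 123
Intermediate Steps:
R(q, B) = -¼ (R(q, B) = 1/(-4) = -¼)
D = 31/4 (D = 2*4 - ¼ = 8 - ¼ = 31/4 ≈ 7.7500)
H = -2
l = -51
-29*(H - 4) + l = -29*(-2 - 4) - 51 = -29*(-6) - 51 = 174 - 51 = 123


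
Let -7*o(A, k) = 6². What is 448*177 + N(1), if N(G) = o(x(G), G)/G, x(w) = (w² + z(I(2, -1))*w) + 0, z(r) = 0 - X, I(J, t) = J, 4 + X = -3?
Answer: 555036/7 ≈ 79291.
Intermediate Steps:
X = -7 (X = -4 - 3 = -7)
z(r) = 7 (z(r) = 0 - 1*(-7) = 0 + 7 = 7)
x(w) = w² + 7*w (x(w) = (w² + 7*w) + 0 = w² + 7*w)
o(A, k) = -36/7 (o(A, k) = -⅐*6² = -⅐*36 = -36/7)
N(G) = -36/(7*G)
448*177 + N(1) = 448*177 - 36/7/1 = 79296 - 36/7*1 = 79296 - 36/7 = 555036/7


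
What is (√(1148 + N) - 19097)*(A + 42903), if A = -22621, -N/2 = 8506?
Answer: -387325354 + 40564*I*√3966 ≈ -3.8733e+8 + 2.5546e+6*I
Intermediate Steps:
N = -17012 (N = -2*8506 = -17012)
(√(1148 + N) - 19097)*(A + 42903) = (√(1148 - 17012) - 19097)*(-22621 + 42903) = (√(-15864) - 19097)*20282 = (2*I*√3966 - 19097)*20282 = (-19097 + 2*I*√3966)*20282 = -387325354 + 40564*I*√3966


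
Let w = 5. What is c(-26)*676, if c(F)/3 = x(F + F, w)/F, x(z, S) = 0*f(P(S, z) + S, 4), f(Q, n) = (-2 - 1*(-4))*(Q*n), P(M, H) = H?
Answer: 0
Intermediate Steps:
f(Q, n) = 2*Q*n (f(Q, n) = (-2 + 4)*(Q*n) = 2*(Q*n) = 2*Q*n)
x(z, S) = 0 (x(z, S) = 0*(2*(z + S)*4) = 0*(2*(S + z)*4) = 0*(8*S + 8*z) = 0)
c(F) = 0 (c(F) = 3*(0/F) = 3*0 = 0)
c(-26)*676 = 0*676 = 0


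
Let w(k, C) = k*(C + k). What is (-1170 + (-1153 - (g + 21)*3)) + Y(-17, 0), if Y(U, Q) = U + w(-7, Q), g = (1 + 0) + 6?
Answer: -2375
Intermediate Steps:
g = 7 (g = 1 + 6 = 7)
Y(U, Q) = 49 + U - 7*Q (Y(U, Q) = U - 7*(Q - 7) = U - 7*(-7 + Q) = U + (49 - 7*Q) = 49 + U - 7*Q)
(-1170 + (-1153 - (g + 21)*3)) + Y(-17, 0) = (-1170 + (-1153 - (7 + 21)*3)) + (49 - 17 - 7*0) = (-1170 + (-1153 - 28*3)) + (49 - 17 + 0) = (-1170 + (-1153 - 1*84)) + 32 = (-1170 + (-1153 - 84)) + 32 = (-1170 - 1237) + 32 = -2407 + 32 = -2375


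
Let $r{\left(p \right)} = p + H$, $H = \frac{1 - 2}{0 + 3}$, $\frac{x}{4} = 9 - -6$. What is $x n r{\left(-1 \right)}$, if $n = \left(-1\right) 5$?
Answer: $400$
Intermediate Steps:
$x = 60$ ($x = 4 \left(9 - -6\right) = 4 \left(9 + 6\right) = 4 \cdot 15 = 60$)
$H = - \frac{1}{3} \approx -0.33333$
$r{\left(p \right)} = - \frac{1}{3} + p$ ($r{\left(p \right)} = p - \frac{1}{3} = - \frac{1}{3} + p$)
$n = -5$
$x n r{\left(-1 \right)} = 60 \left(-5\right) \left(- \frac{1}{3} - 1\right) = \left(-300\right) \left(- \frac{4}{3}\right) = 400$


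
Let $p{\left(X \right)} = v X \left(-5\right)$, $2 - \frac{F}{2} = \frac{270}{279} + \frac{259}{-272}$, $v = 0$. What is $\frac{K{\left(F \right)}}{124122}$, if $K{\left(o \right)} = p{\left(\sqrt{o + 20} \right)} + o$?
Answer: $\frac{16733}{523298352} \approx 3.1976 \cdot 10^{-5}$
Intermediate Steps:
$F = \frac{16733}{4216}$ ($F = 4 - 2 \left(\frac{270}{279} + \frac{259}{-272}\right) = 4 - 2 \left(270 \cdot \frac{1}{279} + 259 \left(- \frac{1}{272}\right)\right) = 4 - 2 \left(\frac{30}{31} - \frac{259}{272}\right) = 4 - \frac{131}{4216} = \frac{16733}{4216} \approx 3.9689$)
$p{\left(X \right)} = 0$ ($p{\left(X \right)} = 0 X \left(-5\right) = 0 \left(-5\right) = 0$)
$K{\left(o \right)} = o$ ($K{\left(o \right)} = 0 + o = o$)
$\frac{K{\left(F \right)}}{124122} = \frac{16733}{4216 \cdot 124122} = \frac{16733}{4216} \cdot \frac{1}{124122} = \frac{16733}{523298352}$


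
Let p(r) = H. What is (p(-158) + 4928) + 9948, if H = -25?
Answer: 14851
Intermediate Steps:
p(r) = -25
(p(-158) + 4928) + 9948 = (-25 + 4928) + 9948 = 4903 + 9948 = 14851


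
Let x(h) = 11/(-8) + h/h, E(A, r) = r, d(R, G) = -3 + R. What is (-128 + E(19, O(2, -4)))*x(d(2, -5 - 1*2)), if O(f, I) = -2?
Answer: 195/4 ≈ 48.750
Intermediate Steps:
x(h) = -3/8 (x(h) = 11*(-1/8) + 1 = -11/8 + 1 = -3/8)
(-128 + E(19, O(2, -4)))*x(d(2, -5 - 1*2)) = (-128 - 2)*(-3/8) = -130*(-3/8) = 195/4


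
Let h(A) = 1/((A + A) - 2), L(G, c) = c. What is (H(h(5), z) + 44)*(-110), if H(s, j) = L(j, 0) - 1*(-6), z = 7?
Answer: -5500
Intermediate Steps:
h(A) = 1/(-2 + 2*A) (h(A) = 1/(2*A - 2) = 1/(-2 + 2*A))
H(s, j) = 6 (H(s, j) = 0 - 1*(-6) = 0 + 6 = 6)
(H(h(5), z) + 44)*(-110) = (6 + 44)*(-110) = 50*(-110) = -5500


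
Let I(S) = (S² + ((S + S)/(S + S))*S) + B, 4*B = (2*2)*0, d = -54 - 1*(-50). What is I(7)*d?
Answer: -224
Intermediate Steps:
d = -4 (d = -54 + 50 = -4)
B = 0 (B = ((2*2)*0)/4 = (4*0)/4 = (¼)*0 = 0)
I(S) = S + S² (I(S) = (S² + ((S + S)/(S + S))*S) + 0 = (S² + ((2*S)/((2*S)))*S) + 0 = (S² + ((2*S)*(1/(2*S)))*S) + 0 = (S² + 1*S) + 0 = (S² + S) + 0 = (S + S²) + 0 = S + S²)
I(7)*d = (7*(1 + 7))*(-4) = (7*8)*(-4) = 56*(-4) = -224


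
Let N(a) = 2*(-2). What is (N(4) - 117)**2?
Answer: 14641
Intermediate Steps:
N(a) = -4
(N(4) - 117)**2 = (-4 - 117)**2 = (-121)**2 = 14641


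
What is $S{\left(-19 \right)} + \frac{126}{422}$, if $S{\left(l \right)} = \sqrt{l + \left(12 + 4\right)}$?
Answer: $\frac{63}{211} + i \sqrt{3} \approx 0.29858 + 1.732 i$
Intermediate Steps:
$S{\left(l \right)} = \sqrt{16 + l}$ ($S{\left(l \right)} = \sqrt{l + 16} = \sqrt{16 + l}$)
$S{\left(-19 \right)} + \frac{126}{422} = \sqrt{16 - 19} + \frac{126}{422} = \sqrt{-3} + 126 \cdot \frac{1}{422} = i \sqrt{3} + \frac{63}{211} = \frac{63}{211} + i \sqrt{3}$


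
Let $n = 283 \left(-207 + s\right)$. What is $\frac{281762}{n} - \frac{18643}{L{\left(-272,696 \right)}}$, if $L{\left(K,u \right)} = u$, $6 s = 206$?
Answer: $- \frac{1660635499}{51014712} \approx -32.552$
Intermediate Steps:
$s = \frac{103}{3}$ ($s = \frac{1}{6} \cdot 206 = \frac{103}{3} \approx 34.333$)
$n = - \frac{146594}{3}$ ($n = 283 \left(-207 + \frac{103}{3}\right) = 283 \left(- \frac{518}{3}\right) = - \frac{146594}{3} \approx -48865.0$)
$\frac{281762}{n} - \frac{18643}{L{\left(-272,696 \right)}} = \frac{281762}{- \frac{146594}{3}} - \frac{18643}{696} = 281762 \left(- \frac{3}{146594}\right) - \frac{18643}{696} = - \frac{422643}{73297} - \frac{18643}{696} = - \frac{1660635499}{51014712}$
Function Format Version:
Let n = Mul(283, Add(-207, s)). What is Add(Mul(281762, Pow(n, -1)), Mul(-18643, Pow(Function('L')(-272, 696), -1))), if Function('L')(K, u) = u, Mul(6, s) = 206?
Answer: Rational(-1660635499, 51014712) ≈ -32.552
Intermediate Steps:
s = Rational(103, 3) (s = Mul(Rational(1, 6), 206) = Rational(103, 3) ≈ 34.333)
n = Rational(-146594, 3) (n = Mul(283, Add(-207, Rational(103, 3))) = Mul(283, Rational(-518, 3)) = Rational(-146594, 3) ≈ -48865.)
Add(Mul(281762, Pow(n, -1)), Mul(-18643, Pow(Function('L')(-272, 696), -1))) = Add(Mul(281762, Pow(Rational(-146594, 3), -1)), Mul(-18643, Pow(696, -1))) = Add(Mul(281762, Rational(-3, 146594)), Mul(-18643, Rational(1, 696))) = Add(Rational(-422643, 73297), Rational(-18643, 696)) = Rational(-1660635499, 51014712)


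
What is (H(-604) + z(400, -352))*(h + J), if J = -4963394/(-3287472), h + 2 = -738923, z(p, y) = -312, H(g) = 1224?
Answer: -46154615399914/68489 ≈ -6.7390e+8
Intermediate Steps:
h = -738925 (h = -2 - 738923 = -738925)
J = 2481697/1643736 (J = -4963394*(-1/3287472) = 2481697/1643736 ≈ 1.5098)
(H(-604) + z(400, -352))*(h + J) = (1224 - 312)*(-738925 + 2481697/1643736) = 912*(-1214595142103/1643736) = -46154615399914/68489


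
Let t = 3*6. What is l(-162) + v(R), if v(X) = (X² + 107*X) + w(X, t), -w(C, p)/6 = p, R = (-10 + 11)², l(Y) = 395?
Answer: 395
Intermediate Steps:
t = 18
R = 1 (R = 1² = 1)
w(C, p) = -6*p
v(X) = -108 + X² + 107*X (v(X) = (X² + 107*X) - 6*18 = (X² + 107*X) - 108 = -108 + X² + 107*X)
l(-162) + v(R) = 395 + (-108 + 1² + 107*1) = 395 + (-108 + 1 + 107) = 395 + 0 = 395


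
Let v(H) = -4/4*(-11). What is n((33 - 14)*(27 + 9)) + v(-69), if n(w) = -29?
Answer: -18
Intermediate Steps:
v(H) = 11 (v(H) = -4*¼*(-11) = -1*(-11) = 11)
n((33 - 14)*(27 + 9)) + v(-69) = -29 + 11 = -18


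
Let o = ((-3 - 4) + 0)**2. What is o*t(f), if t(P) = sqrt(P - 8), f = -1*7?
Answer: 49*I*sqrt(15) ≈ 189.78*I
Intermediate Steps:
f = -7
t(P) = sqrt(-8 + P)
o = 49 (o = (-7 + 0)**2 = (-7)**2 = 49)
o*t(f) = 49*sqrt(-8 - 7) = 49*sqrt(-15) = 49*(I*sqrt(15)) = 49*I*sqrt(15)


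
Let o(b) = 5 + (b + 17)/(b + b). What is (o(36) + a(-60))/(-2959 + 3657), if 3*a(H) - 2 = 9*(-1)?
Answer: 245/50256 ≈ 0.0048750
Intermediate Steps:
a(H) = -7/3 (a(H) = 2/3 + (9*(-1))/3 = 2/3 + (1/3)*(-9) = 2/3 - 3 = -7/3)
o(b) = 5 + (17 + b)/(2*b) (o(b) = 5 + (17 + b)/((2*b)) = 5 + (17 + b)*(1/(2*b)) = 5 + (17 + b)/(2*b))
(o(36) + a(-60))/(-2959 + 3657) = ((1/2)*(17 + 11*36)/36 - 7/3)/(-2959 + 3657) = ((1/2)*(1/36)*(17 + 396) - 7/3)/698 = ((1/2)*(1/36)*413 - 7/3)*(1/698) = (413/72 - 7/3)*(1/698) = (245/72)*(1/698) = 245/50256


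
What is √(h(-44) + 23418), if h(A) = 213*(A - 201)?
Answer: I*√28767 ≈ 169.61*I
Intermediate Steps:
h(A) = -42813 + 213*A (h(A) = 213*(-201 + A) = -42813 + 213*A)
√(h(-44) + 23418) = √((-42813 + 213*(-44)) + 23418) = √((-42813 - 9372) + 23418) = √(-52185 + 23418) = √(-28767) = I*√28767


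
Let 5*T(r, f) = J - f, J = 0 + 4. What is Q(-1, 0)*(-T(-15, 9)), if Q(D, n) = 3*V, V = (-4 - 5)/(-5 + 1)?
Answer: 27/4 ≈ 6.7500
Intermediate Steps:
J = 4
V = 9/4 (V = -9/(-4) = -9*(-¼) = 9/4 ≈ 2.2500)
Q(D, n) = 27/4 (Q(D, n) = 3*(9/4) = 27/4)
T(r, f) = ⅘ - f/5 (T(r, f) = (4 - f)/5 = ⅘ - f/5)
Q(-1, 0)*(-T(-15, 9)) = 27*(-(⅘ - ⅕*9))/4 = 27*(-(⅘ - 9/5))/4 = 27*(-1*(-1))/4 = (27/4)*1 = 27/4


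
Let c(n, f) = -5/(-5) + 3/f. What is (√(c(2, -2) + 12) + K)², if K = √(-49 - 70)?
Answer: -215/2 + I*√5474 ≈ -107.5 + 73.986*I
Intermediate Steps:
c(n, f) = 1 + 3/f (c(n, f) = -5*(-⅕) + 3/f = 1 + 3/f)
K = I*√119 (K = √(-119) = I*√119 ≈ 10.909*I)
(√(c(2, -2) + 12) + K)² = (√((3 - 2)/(-2) + 12) + I*√119)² = (√(-½*1 + 12) + I*√119)² = (√(-½ + 12) + I*√119)² = (√(23/2) + I*√119)² = (√46/2 + I*√119)²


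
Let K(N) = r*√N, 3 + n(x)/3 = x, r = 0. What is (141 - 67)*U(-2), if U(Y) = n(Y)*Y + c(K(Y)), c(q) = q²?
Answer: 2220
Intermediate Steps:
n(x) = -9 + 3*x
K(N) = 0 (K(N) = 0*√N = 0)
U(Y) = Y*(-9 + 3*Y) (U(Y) = (-9 + 3*Y)*Y + 0² = Y*(-9 + 3*Y) + 0 = Y*(-9 + 3*Y))
(141 - 67)*U(-2) = (141 - 67)*(3*(-2)*(-3 - 2)) = 74*(3*(-2)*(-5)) = 74*30 = 2220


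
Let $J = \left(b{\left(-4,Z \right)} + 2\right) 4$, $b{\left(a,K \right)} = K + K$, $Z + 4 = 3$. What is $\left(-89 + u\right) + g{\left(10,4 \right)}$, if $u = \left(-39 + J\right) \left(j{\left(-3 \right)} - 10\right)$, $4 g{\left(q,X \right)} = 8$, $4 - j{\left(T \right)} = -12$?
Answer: $-321$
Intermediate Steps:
$Z = -1$ ($Z = -4 + 3 = -1$)
$j{\left(T \right)} = 16$ ($j{\left(T \right)} = 4 - -12 = 4 + 12 = 16$)
$g{\left(q,X \right)} = 2$ ($g{\left(q,X \right)} = \frac{1}{4} \cdot 8 = 2$)
$b{\left(a,K \right)} = 2 K$
$J = 0$ ($J = \left(2 \left(-1\right) + 2\right) 4 = \left(-2 + 2\right) 4 = 0 \cdot 4 = 0$)
$u = -234$ ($u = \left(-39 + 0\right) \left(16 - 10\right) = \left(-39\right) 6 = -234$)
$\left(-89 + u\right) + g{\left(10,4 \right)} = \left(-89 - 234\right) + 2 = -323 + 2 = -321$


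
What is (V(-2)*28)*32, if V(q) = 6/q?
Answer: -2688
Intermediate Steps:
(V(-2)*28)*32 = ((6/(-2))*28)*32 = ((6*(-1/2))*28)*32 = -3*28*32 = -84*32 = -2688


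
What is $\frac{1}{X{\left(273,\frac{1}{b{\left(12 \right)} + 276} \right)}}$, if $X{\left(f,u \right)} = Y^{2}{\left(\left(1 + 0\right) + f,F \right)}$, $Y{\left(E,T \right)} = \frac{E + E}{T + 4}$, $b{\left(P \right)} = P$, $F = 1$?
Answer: $\frac{25}{300304} \approx 8.3249 \cdot 10^{-5}$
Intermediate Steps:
$Y{\left(E,T \right)} = \frac{2 E}{4 + T}$
$X{\left(f,u \right)} = \left(\frac{2}{5} + \frac{2 f}{5}\right)^{2}$ ($X{\left(f,u \right)} = \left(\frac{2 \left(\left(1 + 0\right) + f\right)}{4 + 1}\right)^{2} = \left(\frac{2 \left(1 + f\right)}{5}\right)^{2} = \left(2 \left(1 + f\right) \frac{1}{5}\right)^{2} = \left(\frac{2}{5} + \frac{2 f}{5}\right)^{2}$)
$\frac{1}{X{\left(273,\frac{1}{b{\left(12 \right)} + 276} \right)}} = \frac{1}{\frac{4}{25} \left(1 + 273\right)^{2}} = \frac{1}{\frac{4}{25} \cdot 274^{2}} = \frac{1}{\frac{4}{25} \cdot 75076} = \frac{1}{\frac{300304}{25}} = \frac{25}{300304}$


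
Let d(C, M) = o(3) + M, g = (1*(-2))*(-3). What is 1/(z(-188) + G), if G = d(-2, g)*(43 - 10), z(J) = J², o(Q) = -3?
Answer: 1/35443 ≈ 2.8214e-5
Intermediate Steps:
g = 6 (g = -2*(-3) = 6)
d(C, M) = -3 + M
G = 99 (G = (-3 + 6)*(43 - 10) = 3*33 = 99)
1/(z(-188) + G) = 1/((-188)² + 99) = 1/(35344 + 99) = 1/35443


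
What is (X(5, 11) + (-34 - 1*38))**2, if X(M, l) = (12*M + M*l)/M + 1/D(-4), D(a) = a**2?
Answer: 613089/256 ≈ 2394.9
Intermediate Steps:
X(M, l) = 1/16 + (12*M + M*l)/M (X(M, l) = (12*M + M*l)/M + 1/(-4)**2 = (12*M + M*l)/M + 1/16 = 1/16 + (12*M + M*l)/M)
(X(5, 11) + (-34 - 1*38))**2 = ((193/16 + 11) + (-34 - 1*38))**2 = (369/16 + (-34 - 38))**2 = (369/16 - 72)**2 = (-783/16)**2 = 613089/256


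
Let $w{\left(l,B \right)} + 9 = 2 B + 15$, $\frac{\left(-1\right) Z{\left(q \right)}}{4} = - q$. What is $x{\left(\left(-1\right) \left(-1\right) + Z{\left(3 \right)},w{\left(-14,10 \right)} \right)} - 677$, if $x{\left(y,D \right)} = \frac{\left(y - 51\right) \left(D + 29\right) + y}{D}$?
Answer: $- \frac{19679}{26} \approx -756.88$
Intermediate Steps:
$Z{\left(q \right)} = 4 q$ ($Z{\left(q \right)} = - 4 \left(- q\right) = 4 q$)
$w{\left(l,B \right)} = 6 + 2 B$ ($w{\left(l,B \right)} = -9 + \left(2 B + 15\right) = -9 + \left(15 + 2 B\right) = 6 + 2 B$)
$x{\left(y,D \right)} = \frac{y + \left(-51 + y\right) \left(29 + D\right)}{D}$ ($x{\left(y,D \right)} = \frac{\left(-51 + y\right) \left(29 + D\right) + y}{D} = \frac{y + \left(-51 + y\right) \left(29 + D\right)}{D}$)
$x{\left(\left(-1\right) \left(-1\right) + Z{\left(3 \right)},w{\left(-14,10 \right)} \right)} - 677 = \frac{-1479 + 30 \left(\left(-1\right) \left(-1\right) + 4 \cdot 3\right) + \left(6 + 2 \cdot 10\right) \left(-51 + \left(\left(-1\right) \left(-1\right) + 4 \cdot 3\right)\right)}{6 + 2 \cdot 10} - 677 = \frac{-1479 + 30 \left(1 + 12\right) + \left(6 + 20\right) \left(-51 + \left(1 + 12\right)\right)}{6 + 20} - 677 = \frac{-1479 + 30 \cdot 13 + 26 \left(-51 + 13\right)}{26} - 677 = \frac{-1479 + 390 + 26 \left(-38\right)}{26} - 677 = \frac{-1479 + 390 - 988}{26} - 677 = \frac{1}{26} \left(-2077\right) - 677 = - \frac{2077}{26} - 677 = - \frac{19679}{26}$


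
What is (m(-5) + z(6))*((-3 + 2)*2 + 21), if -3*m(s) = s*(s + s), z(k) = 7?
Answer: -551/3 ≈ -183.67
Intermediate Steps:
m(s) = -2*s²/3 (m(s) = -s*(s + s)/3 = -s*2*s/3 = -2*s²/3)
(m(-5) + z(6))*((-3 + 2)*2 + 21) = (-⅔*(-5)² + 7)*((-3 + 2)*2 + 21) = (-⅔*25 + 7)*(-1*2 + 21) = (-50/3 + 7)*(-2 + 21) = -29/3*19 = -551/3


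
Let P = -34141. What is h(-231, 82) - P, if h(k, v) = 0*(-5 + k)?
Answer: 34141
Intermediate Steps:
h(k, v) = 0
h(-231, 82) - P = 0 - 1*(-34141) = 0 + 34141 = 34141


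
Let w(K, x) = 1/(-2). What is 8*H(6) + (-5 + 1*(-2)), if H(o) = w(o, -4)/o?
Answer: -23/3 ≈ -7.6667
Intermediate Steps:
w(K, x) = -½
H(o) = -1/(2*o)
8*H(6) + (-5 + 1*(-2)) = 8*(-½/6) + (-5 + 1*(-2)) = 8*(-½*⅙) + (-5 - 2) = 8*(-1/12) - 7 = -⅔ - 7 = -23/3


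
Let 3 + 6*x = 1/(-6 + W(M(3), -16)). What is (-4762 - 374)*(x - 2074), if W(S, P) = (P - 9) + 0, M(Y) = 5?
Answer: 330294448/31 ≈ 1.0655e+7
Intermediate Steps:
W(S, P) = -9 + P (W(S, P) = (-9 + P) + 0 = -9 + P)
x = -47/93 (x = -½ + 1/(6*(-6 + (-9 - 16))) = -½ + 1/(6*(-6 - 25)) = -½ + (⅙)/(-31) = -½ + (⅙)*(-1/31) = -½ - 1/186 = -47/93 ≈ -0.50538)
(-4762 - 374)*(x - 2074) = (-4762 - 374)*(-47/93 - 2074) = -5136*(-192929/93) = 330294448/31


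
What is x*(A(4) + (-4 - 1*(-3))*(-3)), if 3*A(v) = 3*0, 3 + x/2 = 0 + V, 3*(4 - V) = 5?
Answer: -4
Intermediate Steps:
V = 7/3 (V = 4 - ⅓*5 = 4 - 5/3 = 7/3 ≈ 2.3333)
x = -4/3 (x = -6 + 2*(0 + 7/3) = -6 + 2*(7/3) = -6 + 14/3 = -4/3 ≈ -1.3333)
A(v) = 0 (A(v) = (3*0)/3 = (⅓)*0 = 0)
x*(A(4) + (-4 - 1*(-3))*(-3)) = -4*(0 + (-4 - 1*(-3))*(-3))/3 = -4*(0 + (-4 + 3)*(-3))/3 = -4*(0 - 1*(-3))/3 = -4*(0 + 3)/3 = -4/3*3 = -4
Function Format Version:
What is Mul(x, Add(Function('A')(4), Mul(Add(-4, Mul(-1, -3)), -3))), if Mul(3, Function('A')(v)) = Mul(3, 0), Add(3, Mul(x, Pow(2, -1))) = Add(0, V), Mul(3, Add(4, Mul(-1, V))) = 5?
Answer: -4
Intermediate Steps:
V = Rational(7, 3) (V = Add(4, Mul(Rational(-1, 3), 5)) = Add(4, Rational(-5, 3)) = Rational(7, 3) ≈ 2.3333)
x = Rational(-4, 3) (x = Add(-6, Mul(2, Add(0, Rational(7, 3)))) = Add(-6, Mul(2, Rational(7, 3))) = Add(-6, Rational(14, 3)) = Rational(-4, 3) ≈ -1.3333)
Function('A')(v) = 0 (Function('A')(v) = Mul(Rational(1, 3), Mul(3, 0)) = Mul(Rational(1, 3), 0) = 0)
Mul(x, Add(Function('A')(4), Mul(Add(-4, Mul(-1, -3)), -3))) = Mul(Rational(-4, 3), Add(0, Mul(Add(-4, Mul(-1, -3)), -3))) = Mul(Rational(-4, 3), Add(0, Mul(Add(-4, 3), -3))) = Mul(Rational(-4, 3), Add(0, Mul(-1, -3))) = Mul(Rational(-4, 3), Add(0, 3)) = Mul(Rational(-4, 3), 3) = -4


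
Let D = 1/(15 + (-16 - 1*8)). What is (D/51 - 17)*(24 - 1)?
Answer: -179492/459 ≈ -391.05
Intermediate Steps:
D = -⅑ (D = 1/(15 + (-16 - 8)) = 1/(15 - 24) = 1/(-9) = -⅑ ≈ -0.11111)
(D/51 - 17)*(24 - 1) = (-⅑/51 - 17)*(24 - 1) = (-⅑*1/51 - 17)*23 = (-1/459 - 17)*23 = -7804/459*23 = -179492/459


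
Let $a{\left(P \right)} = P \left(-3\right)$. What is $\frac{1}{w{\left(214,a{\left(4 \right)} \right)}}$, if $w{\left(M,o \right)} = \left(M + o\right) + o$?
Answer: $\frac{1}{190} \approx 0.0052632$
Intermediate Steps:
$a{\left(P \right)} = - 3 P$
$w{\left(M,o \right)} = M + 2 o$
$\frac{1}{w{\left(214,a{\left(4 \right)} \right)}} = \frac{1}{214 + 2 \left(\left(-3\right) 4\right)} = \frac{1}{214 + 2 \left(-12\right)} = \frac{1}{214 - 24} = \frac{1}{190}$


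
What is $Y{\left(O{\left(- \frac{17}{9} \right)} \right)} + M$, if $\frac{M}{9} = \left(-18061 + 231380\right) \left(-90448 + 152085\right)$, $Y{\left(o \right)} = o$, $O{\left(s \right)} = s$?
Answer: $\frac{1065015799426}{9} \approx 1.1834 \cdot 10^{11}$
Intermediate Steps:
$M = 118335088827$ ($M = 9 \left(-18061 + 231380\right) \left(-90448 + 152085\right) = 9 \cdot 213319 \cdot 61637 = 9 \cdot 13148343203 = 118335088827$)
$Y{\left(O{\left(- \frac{17}{9} \right)} \right)} + M = - \frac{17}{9} + 118335088827 = \frac{1065015799426}{9}$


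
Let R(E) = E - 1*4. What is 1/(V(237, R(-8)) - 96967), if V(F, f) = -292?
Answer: -1/97259 ≈ -1.0282e-5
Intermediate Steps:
R(E) = -4 + E (R(E) = E - 4 = -4 + E)
1/(V(237, R(-8)) - 96967) = 1/(-292 - 96967) = 1/(-97259) = -1/97259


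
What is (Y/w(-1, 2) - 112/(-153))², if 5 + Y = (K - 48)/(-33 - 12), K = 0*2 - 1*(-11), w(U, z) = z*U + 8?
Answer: 6724/5267025 ≈ 0.0012766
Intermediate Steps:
w(U, z) = 8 + U*z (w(U, z) = U*z + 8 = 8 + U*z)
K = 11 (K = 0 + 11 = 11)
Y = -188/45 (Y = -5 + (11 - 48)/(-33 - 12) = -5 - 37/(-45) = -5 - 37*(-1/45) = -5 + 37/45 = -188/45 ≈ -4.1778)
(Y/w(-1, 2) - 112/(-153))² = (-188/(45*(8 - 1*2)) - 112/(-153))² = (-188/(45*(8 - 2)) - 112*(-1/153))² = (-188/45/6 + 112/153)² = (-188/45*⅙ + 112/153)² = (-94/135 + 112/153)² = (82/2295)² = 6724/5267025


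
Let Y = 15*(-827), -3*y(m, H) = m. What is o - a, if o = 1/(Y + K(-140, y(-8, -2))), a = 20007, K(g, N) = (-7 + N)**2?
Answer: -2230300341/111476 ≈ -20007.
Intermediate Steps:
y(m, H) = -m/3
Y = -12405
o = -9/111476 (o = 1/(-12405 + (-7 - 1/3*(-8))**2) = 1/(-12405 + (-7 + 8/3)**2) = 1/(-12405 + (-13/3)**2) = 1/(-12405 + 169/9) = 1/(-111476/9) = -9/111476 ≈ -8.0735e-5)
o - a = -9/111476 - 1*20007 = -9/111476 - 20007 = -2230300341/111476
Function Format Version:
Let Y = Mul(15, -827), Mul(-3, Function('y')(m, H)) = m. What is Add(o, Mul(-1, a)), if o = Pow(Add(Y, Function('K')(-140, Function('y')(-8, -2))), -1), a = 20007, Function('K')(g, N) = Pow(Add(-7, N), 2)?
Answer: Rational(-2230300341, 111476) ≈ -20007.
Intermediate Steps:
Function('y')(m, H) = Mul(Rational(-1, 3), m)
Y = -12405
o = Rational(-9, 111476) (o = Pow(Add(-12405, Pow(Add(-7, Mul(Rational(-1, 3), -8)), 2)), -1) = Pow(Add(-12405, Pow(Add(-7, Rational(8, 3)), 2)), -1) = Pow(Add(-12405, Pow(Rational(-13, 3), 2)), -1) = Pow(Add(-12405, Rational(169, 9)), -1) = Pow(Rational(-111476, 9), -1) = Rational(-9, 111476) ≈ -8.0735e-5)
Add(o, Mul(-1, a)) = Add(Rational(-9, 111476), Mul(-1, 20007)) = Add(Rational(-9, 111476), -20007) = Rational(-2230300341, 111476)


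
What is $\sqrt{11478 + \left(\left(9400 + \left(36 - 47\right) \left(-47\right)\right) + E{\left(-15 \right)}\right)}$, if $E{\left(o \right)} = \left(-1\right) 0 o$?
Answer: $\sqrt{21395} \approx 146.27$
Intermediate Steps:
$E{\left(o \right)} = 0$ ($E{\left(o \right)} = 0 o = 0$)
$\sqrt{11478 + \left(\left(9400 + \left(36 - 47\right) \left(-47\right)\right) + E{\left(-15 \right)}\right)} = \sqrt{11478 + \left(\left(9400 + \left(36 - 47\right) \left(-47\right)\right) + 0\right)} = \sqrt{11478 + \left(\left(9400 - -517\right) + 0\right)} = \sqrt{11478 + \left(\left(9400 + 517\right) + 0\right)} = \sqrt{11478 + \left(9917 + 0\right)} = \sqrt{11478 + 9917} = \sqrt{21395}$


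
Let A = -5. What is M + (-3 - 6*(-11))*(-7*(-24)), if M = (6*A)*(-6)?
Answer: 10764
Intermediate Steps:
M = 180 (M = (6*(-5))*(-6) = -30*(-6) = 180)
M + (-3 - 6*(-11))*(-7*(-24)) = 180 + (-3 - 6*(-11))*(-7*(-24)) = 180 + (-3 + 66)*168 = 180 + 63*168 = 180 + 10584 = 10764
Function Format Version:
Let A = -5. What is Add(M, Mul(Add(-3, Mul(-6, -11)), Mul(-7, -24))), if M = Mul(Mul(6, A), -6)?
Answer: 10764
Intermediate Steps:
M = 180 (M = Mul(Mul(6, -5), -6) = Mul(-30, -6) = 180)
Add(M, Mul(Add(-3, Mul(-6, -11)), Mul(-7, -24))) = Add(180, Mul(Add(-3, Mul(-6, -11)), Mul(-7, -24))) = Add(180, Mul(Add(-3, 66), 168)) = Add(180, Mul(63, 168)) = Add(180, 10584) = 10764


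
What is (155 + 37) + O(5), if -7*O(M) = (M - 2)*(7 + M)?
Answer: 1308/7 ≈ 186.86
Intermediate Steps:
O(M) = -(-2 + M)*(7 + M)/7 (O(M) = -(M - 2)*(7 + M)/7 = -(-2 + M)*(7 + M)/7)
(155 + 37) + O(5) = (155 + 37) + (2 - 5/7*5 - ⅐*5²) = 192 + (2 - 25/7 - ⅐*25) = 192 + (2 - 25/7 - 25/7) = 192 - 36/7 = 1308/7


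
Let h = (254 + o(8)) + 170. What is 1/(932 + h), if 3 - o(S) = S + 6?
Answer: 1/1345 ≈ 0.00074349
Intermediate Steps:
o(S) = -3 - S (o(S) = 3 - (S + 6) = 3 - (6 + S) = 3 + (-6 - S) = -3 - S)
h = 413 (h = (254 + (-3 - 1*8)) + 170 = (254 + (-3 - 8)) + 170 = (254 - 11) + 170 = 243 + 170 = 413)
1/(932 + h) = 1/(932 + 413) = 1/1345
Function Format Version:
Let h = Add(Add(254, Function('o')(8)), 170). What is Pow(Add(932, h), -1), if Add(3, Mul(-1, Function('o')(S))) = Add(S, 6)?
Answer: Rational(1, 1345) ≈ 0.00074349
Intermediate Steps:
Function('o')(S) = Add(-3, Mul(-1, S)) (Function('o')(S) = Add(3, Mul(-1, Add(S, 6))) = Add(3, Mul(-1, Add(6, S))) = Add(3, Add(-6, Mul(-1, S))) = Add(-3, Mul(-1, S)))
h = 413 (h = Add(Add(254, Add(-3, Mul(-1, 8))), 170) = Add(Add(254, Add(-3, -8)), 170) = Add(Add(254, -11), 170) = Add(243, 170) = 413)
Pow(Add(932, h), -1) = Pow(Add(932, 413), -1) = Pow(1345, -1) = Rational(1, 1345)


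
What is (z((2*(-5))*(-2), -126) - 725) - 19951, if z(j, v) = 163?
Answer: -20513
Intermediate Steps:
(z((2*(-5))*(-2), -126) - 725) - 19951 = (163 - 725) - 19951 = -562 - 19951 = -20513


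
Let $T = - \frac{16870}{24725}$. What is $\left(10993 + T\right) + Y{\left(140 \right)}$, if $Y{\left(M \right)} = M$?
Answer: $\frac{55049311}{4945} \approx 11132.0$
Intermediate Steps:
$T = - \frac{3374}{4945}$ ($T = \left(-16870\right) \frac{1}{24725} = - \frac{3374}{4945} \approx -0.68231$)
$\left(10993 + T\right) + Y{\left(140 \right)} = \left(10993 - \frac{3374}{4945}\right) + 140 = \frac{54357011}{4945} + 140 = \frac{55049311}{4945}$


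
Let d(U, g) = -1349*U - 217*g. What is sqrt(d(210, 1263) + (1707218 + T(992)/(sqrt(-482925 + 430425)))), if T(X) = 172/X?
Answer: sqrt(194924218582800 - 27993*I*sqrt(21))/13020 ≈ 1072.3 - 3.5285e-7*I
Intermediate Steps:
sqrt(d(210, 1263) + (1707218 + T(992)/(sqrt(-482925 + 430425)))) = sqrt((-1349*210 - 217*1263) + (1707218 + (172/992)/(sqrt(-482925 + 430425)))) = sqrt((-283290 - 274071) + (1707218 + (172*(1/992))/(sqrt(-52500)))) = sqrt(-557361 + (1707218 + 43/(248*((50*I*sqrt(21)))))) = sqrt(-557361 + (1707218 + 43*(-I*sqrt(21)/1050)/248)) = sqrt(-557361 + (1707218 - 43*I*sqrt(21)/260400)) = sqrt(1149857 - 43*I*sqrt(21)/260400)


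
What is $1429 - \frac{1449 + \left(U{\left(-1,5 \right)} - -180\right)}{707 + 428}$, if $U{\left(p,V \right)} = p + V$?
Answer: $\frac{1620282}{1135} \approx 1427.6$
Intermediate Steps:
$U{\left(p,V \right)} = V + p$
$1429 - \frac{1449 + \left(U{\left(-1,5 \right)} - -180\right)}{707 + 428} = 1429 - \frac{1449 + \left(\left(5 - 1\right) - -180\right)}{707 + 428} = 1429 - \frac{1449 + \left(4 + 180\right)}{1135} = 1429 - \left(1449 + 184\right) \frac{1}{1135} = 1429 - 1633 \cdot \frac{1}{1135} = 1429 - \frac{1633}{1135} = \frac{1620282}{1135}$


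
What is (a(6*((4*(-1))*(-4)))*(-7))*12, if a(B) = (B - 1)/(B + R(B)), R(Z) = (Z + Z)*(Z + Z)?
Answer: -19/88 ≈ -0.21591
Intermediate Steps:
R(Z) = 4*Z² (R(Z) = (2*Z)*(2*Z) = 4*Z²)
a(B) = (-1 + B)/(B + 4*B²) (a(B) = (B - 1)/(B + 4*B²) = (-1 + B)/(B + 4*B²))
(a(6*((4*(-1))*(-4)))*(-7))*12 = (((-1 + 6*((4*(-1))*(-4)))/(((6*((4*(-1))*(-4))))*(1 + 4*(6*((4*(-1))*(-4))))))*(-7))*12 = (((-1 + 6*(-4*(-4)))/(((6*(-4*(-4))))*(1 + 4*(6*(-4*(-4))))))*(-7))*12 = (((-1 + 6*16)/(((6*16))*(1 + 4*(6*16))))*(-7))*12 = (((-1 + 96)/(96*(1 + 4*96)))*(-7))*12 = (((1/96)*95/(1 + 384))*(-7))*12 = (((1/96)*95/385)*(-7))*12 = (((1/96)*(1/385)*95)*(-7))*12 = ((19/7392)*(-7))*12 = -19/1056*12 = -19/88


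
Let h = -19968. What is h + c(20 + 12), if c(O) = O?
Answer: -19936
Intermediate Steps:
h + c(20 + 12) = -19968 + (20 + 12) = -19968 + 32 = -19936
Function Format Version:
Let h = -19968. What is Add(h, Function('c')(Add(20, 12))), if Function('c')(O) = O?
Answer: -19936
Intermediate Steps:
Add(h, Function('c')(Add(20, 12))) = Add(-19968, Add(20, 12)) = Add(-19968, 32) = -19936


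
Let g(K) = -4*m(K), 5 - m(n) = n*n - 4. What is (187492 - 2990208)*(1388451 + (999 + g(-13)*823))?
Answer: -5370480317720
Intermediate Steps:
m(n) = 9 - n**2 (m(n) = 5 - (n*n - 4) = 5 - (n**2 - 4) = 5 - (-4 + n**2) = 5 + (4 - n**2) = 9 - n**2)
g(K) = -36 + 4*K**2 (g(K) = -4*(9 - K**2) = -36 + 4*K**2)
(187492 - 2990208)*(1388451 + (999 + g(-13)*823)) = (187492 - 2990208)*(1388451 + (999 + (-36 + 4*(-13)**2)*823)) = -2802716*(1388451 + (999 + (-36 + 4*169)*823)) = -2802716*(1388451 + (999 + (-36 + 676)*823)) = -2802716*(1388451 + (999 + 640*823)) = -2802716*(1388451 + (999 + 526720)) = -2802716*(1388451 + 527719) = -2802716*1916170 = -5370480317720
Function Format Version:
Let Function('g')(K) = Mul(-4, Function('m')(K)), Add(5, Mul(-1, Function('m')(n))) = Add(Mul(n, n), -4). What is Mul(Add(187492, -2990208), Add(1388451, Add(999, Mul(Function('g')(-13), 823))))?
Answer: -5370480317720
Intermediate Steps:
Function('m')(n) = Add(9, Mul(-1, Pow(n, 2))) (Function('m')(n) = Add(5, Mul(-1, Add(Mul(n, n), -4))) = Add(5, Mul(-1, Add(Pow(n, 2), -4))) = Add(5, Mul(-1, Add(-4, Pow(n, 2)))) = Add(5, Add(4, Mul(-1, Pow(n, 2)))) = Add(9, Mul(-1, Pow(n, 2))))
Function('g')(K) = Add(-36, Mul(4, Pow(K, 2))) (Function('g')(K) = Mul(-4, Add(9, Mul(-1, Pow(K, 2)))) = Add(-36, Mul(4, Pow(K, 2))))
Mul(Add(187492, -2990208), Add(1388451, Add(999, Mul(Function('g')(-13), 823)))) = Mul(Add(187492, -2990208), Add(1388451, Add(999, Mul(Add(-36, Mul(4, Pow(-13, 2))), 823)))) = Mul(-2802716, Add(1388451, Add(999, Mul(Add(-36, Mul(4, 169)), 823)))) = Mul(-2802716, Add(1388451, Add(999, Mul(Add(-36, 676), 823)))) = Mul(-2802716, Add(1388451, Add(999, Mul(640, 823)))) = Mul(-2802716, Add(1388451, Add(999, 526720))) = Mul(-2802716, Add(1388451, 527719)) = Mul(-2802716, 1916170) = -5370480317720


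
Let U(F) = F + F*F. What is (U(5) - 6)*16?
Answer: 384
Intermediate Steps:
U(F) = F + F**2
(U(5) - 6)*16 = (5*(1 + 5) - 6)*16 = (5*6 - 6)*16 = (30 - 6)*16 = 24*16 = 384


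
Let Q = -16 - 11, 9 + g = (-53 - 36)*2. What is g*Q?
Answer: 5049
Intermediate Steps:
g = -187 (g = -9 + (-53 - 36)*2 = -9 - 89*2 = -9 - 178 = -187)
Q = -27
g*Q = -187*(-27) = 5049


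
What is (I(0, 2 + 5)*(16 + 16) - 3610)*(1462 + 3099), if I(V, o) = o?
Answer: -15443546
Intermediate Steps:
(I(0, 2 + 5)*(16 + 16) - 3610)*(1462 + 3099) = ((2 + 5)*(16 + 16) - 3610)*(1462 + 3099) = (7*32 - 3610)*4561 = (224 - 3610)*4561 = -3386*4561 = -15443546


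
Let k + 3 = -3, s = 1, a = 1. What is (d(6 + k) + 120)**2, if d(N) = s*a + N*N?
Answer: 14641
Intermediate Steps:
k = -6 (k = -3 - 3 = -6)
d(N) = 1 + N**2 (d(N) = 1*1 + N*N = 1 + N**2)
(d(6 + k) + 120)**2 = ((1 + (6 - 6)**2) + 120)**2 = ((1 + 0**2) + 120)**2 = ((1 + 0) + 120)**2 = (1 + 120)**2 = 121**2 = 14641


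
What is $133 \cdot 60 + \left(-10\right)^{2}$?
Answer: $8080$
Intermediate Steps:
$133 \cdot 60 + \left(-10\right)^{2} = 7980 + 100 = 8080$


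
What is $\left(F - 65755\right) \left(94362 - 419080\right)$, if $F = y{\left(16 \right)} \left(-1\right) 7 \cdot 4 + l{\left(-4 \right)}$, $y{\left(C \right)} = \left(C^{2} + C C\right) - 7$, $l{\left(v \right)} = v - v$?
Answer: $25943344610$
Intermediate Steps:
$l{\left(v \right)} = 0$
$y{\left(C \right)} = -7 + 2 C^{2}$ ($y{\left(C \right)} = \left(C^{2} + C^{2}\right) - 7 = 2 C^{2} - 7 = -7 + 2 C^{2}$)
$F = -14140$ ($F = \left(-7 + 2 \cdot 16^{2}\right) \left(-1\right) 7 \cdot 4 + 0 = \left(-7 + 2 \cdot 256\right) \left(\left(-7\right) 4\right) + 0 = \left(-7 + 512\right) \left(-28\right) + 0 = 505 \left(-28\right) + 0 = -14140 + 0 = -14140$)
$\left(F - 65755\right) \left(94362 - 419080\right) = \left(-14140 - 65755\right) \left(94362 - 419080\right) = \left(-79895\right) \left(-324718\right) = 25943344610$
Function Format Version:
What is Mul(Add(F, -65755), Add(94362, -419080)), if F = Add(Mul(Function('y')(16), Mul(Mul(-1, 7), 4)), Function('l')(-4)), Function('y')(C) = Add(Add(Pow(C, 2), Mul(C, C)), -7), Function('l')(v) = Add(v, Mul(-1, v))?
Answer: 25943344610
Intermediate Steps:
Function('l')(v) = 0
Function('y')(C) = Add(-7, Mul(2, Pow(C, 2))) (Function('y')(C) = Add(Add(Pow(C, 2), Pow(C, 2)), -7) = Add(Mul(2, Pow(C, 2)), -7) = Add(-7, Mul(2, Pow(C, 2))))
F = -14140 (F = Add(Mul(Add(-7, Mul(2, Pow(16, 2))), Mul(Mul(-1, 7), 4)), 0) = Add(Mul(Add(-7, Mul(2, 256)), Mul(-7, 4)), 0) = Add(Mul(Add(-7, 512), -28), 0) = Add(Mul(505, -28), 0) = Add(-14140, 0) = -14140)
Mul(Add(F, -65755), Add(94362, -419080)) = Mul(Add(-14140, -65755), Add(94362, -419080)) = Mul(-79895, -324718) = 25943344610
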